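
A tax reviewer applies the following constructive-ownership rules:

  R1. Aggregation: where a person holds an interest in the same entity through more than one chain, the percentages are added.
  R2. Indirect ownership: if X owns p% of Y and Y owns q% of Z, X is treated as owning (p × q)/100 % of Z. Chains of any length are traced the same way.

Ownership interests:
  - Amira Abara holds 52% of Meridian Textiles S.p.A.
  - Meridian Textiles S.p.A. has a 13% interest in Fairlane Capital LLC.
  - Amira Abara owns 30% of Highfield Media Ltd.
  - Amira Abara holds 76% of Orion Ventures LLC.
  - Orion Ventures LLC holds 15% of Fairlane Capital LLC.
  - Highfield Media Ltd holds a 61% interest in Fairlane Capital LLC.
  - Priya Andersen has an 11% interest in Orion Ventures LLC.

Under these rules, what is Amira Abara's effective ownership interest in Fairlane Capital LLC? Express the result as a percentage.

Chain via Highfield Media Ltd (R2): 30% × 61% = 18.3% of Fairlane Capital LLC.
Chain via Meridian Textiles S.p.A. (R2): 52% × 13% = 6.76% of Fairlane Capital LLC.
Chain via Orion Ventures LLC (R2): 76% × 15% = 11.4% of Fairlane Capital LLC.
Aggregating (R1): 18.3% + 6.76% + 11.4% = 36.46%.

36.46%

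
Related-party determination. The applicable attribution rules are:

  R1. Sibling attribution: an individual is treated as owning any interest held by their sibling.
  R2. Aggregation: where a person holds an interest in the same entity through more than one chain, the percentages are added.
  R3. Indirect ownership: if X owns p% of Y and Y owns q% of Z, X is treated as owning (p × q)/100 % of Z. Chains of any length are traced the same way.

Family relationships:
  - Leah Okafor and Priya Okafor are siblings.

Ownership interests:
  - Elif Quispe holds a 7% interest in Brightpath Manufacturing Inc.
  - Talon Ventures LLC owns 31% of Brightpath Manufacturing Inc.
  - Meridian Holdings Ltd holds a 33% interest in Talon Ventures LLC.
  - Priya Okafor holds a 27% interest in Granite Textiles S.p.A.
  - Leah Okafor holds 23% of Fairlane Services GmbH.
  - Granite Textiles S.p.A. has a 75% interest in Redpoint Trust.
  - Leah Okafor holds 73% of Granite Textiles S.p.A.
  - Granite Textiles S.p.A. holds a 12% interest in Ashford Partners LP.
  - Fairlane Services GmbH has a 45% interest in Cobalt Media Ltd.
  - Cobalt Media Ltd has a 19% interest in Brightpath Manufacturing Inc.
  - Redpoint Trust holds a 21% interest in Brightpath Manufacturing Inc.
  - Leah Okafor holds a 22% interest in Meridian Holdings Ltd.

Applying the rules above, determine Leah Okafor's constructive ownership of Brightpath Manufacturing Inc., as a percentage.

By sibling attribution (R1), Leah Okafor is treated as also owning Priya Okafor's interest in Granite Textiles S.p.A, giving 73% + 27% = 100%.
Chain via Fairlane Services GmbH → Cobalt Media Ltd (R3): 23% × 45% × 19% = 1.9665% of Brightpath Manufacturing Inc.
Chain via Meridian Holdings Ltd → Talon Ventures LLC (R3): 22% × 33% × 31% = 2.2506% of Brightpath Manufacturing Inc.
Chain via Granite Textiles S.p.A. → Redpoint Trust (R3): 100% × 75% × 21% = 15.75% of Brightpath Manufacturing Inc.
Aggregating (R2): 1.9665% + 2.2506% + 15.75% = 19.9671%.

19.9671%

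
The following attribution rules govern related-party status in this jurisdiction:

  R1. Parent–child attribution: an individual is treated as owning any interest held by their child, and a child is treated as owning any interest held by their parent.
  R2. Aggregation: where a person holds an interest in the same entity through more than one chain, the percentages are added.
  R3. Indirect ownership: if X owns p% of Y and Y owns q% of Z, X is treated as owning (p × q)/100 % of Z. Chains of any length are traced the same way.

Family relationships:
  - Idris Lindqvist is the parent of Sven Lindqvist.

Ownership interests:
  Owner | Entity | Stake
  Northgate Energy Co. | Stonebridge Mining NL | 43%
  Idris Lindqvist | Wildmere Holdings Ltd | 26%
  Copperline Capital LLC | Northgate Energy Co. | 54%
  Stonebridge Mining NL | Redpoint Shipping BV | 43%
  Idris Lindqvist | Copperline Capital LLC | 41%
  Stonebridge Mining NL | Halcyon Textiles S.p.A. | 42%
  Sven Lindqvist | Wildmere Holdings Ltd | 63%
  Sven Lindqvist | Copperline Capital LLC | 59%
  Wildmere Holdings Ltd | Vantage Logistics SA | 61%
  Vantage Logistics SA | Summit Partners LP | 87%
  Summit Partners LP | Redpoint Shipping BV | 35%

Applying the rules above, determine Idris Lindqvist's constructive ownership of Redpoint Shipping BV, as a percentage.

26.515905%

By parent–child attribution (R1), Idris Lindqvist is treated as also owning Sven Lindqvist's interest in Copperline Capital LLC, giving 41% + 59% = 100%.
By parent–child attribution (R1), Idris Lindqvist is treated as also owning Sven Lindqvist's interest in Wildmere Holdings Ltd, giving 26% + 63% = 89%.
Chain via Copperline Capital LLC → Northgate Energy Co. → Stonebridge Mining NL (R3): 100% × 54% × 43% × 43% = 9.9846% of Redpoint Shipping BV.
Chain via Wildmere Holdings Ltd → Vantage Logistics SA → Summit Partners LP (R3): 89% × 61% × 87% × 35% = 16.531305% of Redpoint Shipping BV.
Aggregating (R2): 9.9846% + 16.531305% = 26.515905%.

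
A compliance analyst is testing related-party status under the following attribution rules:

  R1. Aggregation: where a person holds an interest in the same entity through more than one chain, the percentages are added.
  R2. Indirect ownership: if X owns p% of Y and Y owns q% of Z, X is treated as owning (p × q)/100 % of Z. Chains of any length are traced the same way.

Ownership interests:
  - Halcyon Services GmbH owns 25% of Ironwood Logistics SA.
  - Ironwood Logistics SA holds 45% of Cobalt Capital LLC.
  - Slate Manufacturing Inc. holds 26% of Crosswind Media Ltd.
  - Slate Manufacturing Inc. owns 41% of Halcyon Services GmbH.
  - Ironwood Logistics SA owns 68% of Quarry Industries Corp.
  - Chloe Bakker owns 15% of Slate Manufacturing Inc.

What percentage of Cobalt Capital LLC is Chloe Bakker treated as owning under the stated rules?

0.691875%

Chain via Slate Manufacturing Inc. → Halcyon Services GmbH → Ironwood Logistics SA (R2): 15% × 41% × 25% × 45% = 0.691875% of Cobalt Capital LLC.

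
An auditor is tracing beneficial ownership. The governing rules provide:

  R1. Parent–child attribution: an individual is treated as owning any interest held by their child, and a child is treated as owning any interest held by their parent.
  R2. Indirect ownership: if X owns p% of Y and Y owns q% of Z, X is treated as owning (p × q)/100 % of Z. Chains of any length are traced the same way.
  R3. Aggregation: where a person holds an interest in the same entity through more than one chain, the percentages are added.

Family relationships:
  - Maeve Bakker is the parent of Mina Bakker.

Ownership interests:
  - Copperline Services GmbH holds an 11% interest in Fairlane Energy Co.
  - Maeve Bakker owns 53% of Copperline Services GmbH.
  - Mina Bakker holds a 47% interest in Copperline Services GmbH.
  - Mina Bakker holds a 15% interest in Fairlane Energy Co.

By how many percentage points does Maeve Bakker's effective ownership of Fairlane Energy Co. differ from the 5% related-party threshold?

21

By parent–child attribution (R1), Maeve Bakker is treated as also owning Mina Bakker's interest in Copperline Services GmbH, giving 53% + 47% = 100%.
By parent–child attribution (R1), Maeve Bakker is treated as owning Mina Bakker's 15% interest in Fairlane Energy Co.
Chain via Copperline Services GmbH (R2): 100% × 11% = 11% of Fairlane Energy Co.
Direct interest in Fairlane Energy Co: 15%.
Aggregating (R3): 11% + 15% = 26%.
26% exceeds the 5% threshold by 21 percentage points.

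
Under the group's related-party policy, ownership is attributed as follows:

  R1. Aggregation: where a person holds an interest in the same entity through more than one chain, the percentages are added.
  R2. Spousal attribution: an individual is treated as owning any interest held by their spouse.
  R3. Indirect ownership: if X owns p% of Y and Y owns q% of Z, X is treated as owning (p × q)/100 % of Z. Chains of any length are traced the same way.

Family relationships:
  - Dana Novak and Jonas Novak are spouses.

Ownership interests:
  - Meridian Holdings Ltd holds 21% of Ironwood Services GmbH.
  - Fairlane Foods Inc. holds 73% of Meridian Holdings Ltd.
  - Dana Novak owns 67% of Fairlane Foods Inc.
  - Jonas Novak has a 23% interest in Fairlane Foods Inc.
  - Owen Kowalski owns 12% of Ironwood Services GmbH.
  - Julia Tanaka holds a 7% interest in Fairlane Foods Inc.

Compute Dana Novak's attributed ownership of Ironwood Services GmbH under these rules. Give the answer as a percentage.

13.797%

By spousal attribution (R2), Dana Novak is treated as also owning Jonas Novak's interest in Fairlane Foods Inc, giving 67% + 23% = 90%.
Chain via Fairlane Foods Inc. → Meridian Holdings Ltd (R3): 90% × 73% × 21% = 13.797% of Ironwood Services GmbH.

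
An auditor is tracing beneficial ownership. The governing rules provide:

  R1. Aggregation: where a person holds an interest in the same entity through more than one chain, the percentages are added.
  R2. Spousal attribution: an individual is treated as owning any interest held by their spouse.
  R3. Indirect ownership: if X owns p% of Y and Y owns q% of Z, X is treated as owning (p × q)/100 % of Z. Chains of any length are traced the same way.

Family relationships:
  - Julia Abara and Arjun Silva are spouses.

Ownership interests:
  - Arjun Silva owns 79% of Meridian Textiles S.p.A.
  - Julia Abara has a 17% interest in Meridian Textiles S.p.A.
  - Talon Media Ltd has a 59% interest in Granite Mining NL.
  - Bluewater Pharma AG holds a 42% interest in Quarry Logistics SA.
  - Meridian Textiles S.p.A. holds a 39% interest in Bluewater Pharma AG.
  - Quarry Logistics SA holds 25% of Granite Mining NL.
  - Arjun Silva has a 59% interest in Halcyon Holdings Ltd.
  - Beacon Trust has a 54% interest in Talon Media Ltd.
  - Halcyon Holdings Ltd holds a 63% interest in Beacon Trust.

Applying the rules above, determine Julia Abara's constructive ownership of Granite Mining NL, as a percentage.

15.773562%

By spousal attribution (R2), Julia Abara is treated as also owning Arjun Silva's interest in Meridian Textiles S.p.A, giving 17% + 79% = 96%.
By spousal attribution (R2), Julia Abara is treated as owning Arjun Silva's 59% interest in Halcyon Holdings Ltd.
Chain via Meridian Textiles S.p.A. → Bluewater Pharma AG → Quarry Logistics SA (R3): 96% × 39% × 42% × 25% = 3.9312% of Granite Mining NL.
Chain via Halcyon Holdings Ltd → Beacon Trust → Talon Media Ltd (R3): 59% × 63% × 54% × 59% = 11.842362% of Granite Mining NL.
Aggregating (R1): 3.9312% + 11.842362% = 15.773562%.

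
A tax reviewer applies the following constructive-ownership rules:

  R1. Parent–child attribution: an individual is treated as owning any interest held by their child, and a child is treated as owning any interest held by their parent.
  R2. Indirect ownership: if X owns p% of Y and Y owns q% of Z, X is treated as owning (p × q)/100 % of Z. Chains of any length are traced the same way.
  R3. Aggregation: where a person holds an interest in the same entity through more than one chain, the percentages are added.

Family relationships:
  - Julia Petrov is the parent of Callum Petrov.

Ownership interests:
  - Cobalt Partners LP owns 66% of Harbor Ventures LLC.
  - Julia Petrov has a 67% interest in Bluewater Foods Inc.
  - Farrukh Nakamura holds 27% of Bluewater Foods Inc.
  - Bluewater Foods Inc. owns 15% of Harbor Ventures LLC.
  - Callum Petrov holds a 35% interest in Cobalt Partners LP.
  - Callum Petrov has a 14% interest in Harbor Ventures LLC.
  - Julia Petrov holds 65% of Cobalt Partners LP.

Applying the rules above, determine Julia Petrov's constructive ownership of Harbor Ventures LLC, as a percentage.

90.05%

By parent–child attribution (R1), Julia Petrov is treated as also owning Callum Petrov's interest in Cobalt Partners LP, giving 65% + 35% = 100%.
By parent–child attribution (R1), Julia Petrov is treated as owning Callum Petrov's 14% interest in Harbor Ventures LLC.
Chain via Cobalt Partners LP (R2): 100% × 66% = 66% of Harbor Ventures LLC.
Chain via Bluewater Foods Inc. (R2): 67% × 15% = 10.05% of Harbor Ventures LLC.
Direct interest in Harbor Ventures LLC: 14%.
Aggregating (R3): 66% + 10.05% + 14% = 90.05%.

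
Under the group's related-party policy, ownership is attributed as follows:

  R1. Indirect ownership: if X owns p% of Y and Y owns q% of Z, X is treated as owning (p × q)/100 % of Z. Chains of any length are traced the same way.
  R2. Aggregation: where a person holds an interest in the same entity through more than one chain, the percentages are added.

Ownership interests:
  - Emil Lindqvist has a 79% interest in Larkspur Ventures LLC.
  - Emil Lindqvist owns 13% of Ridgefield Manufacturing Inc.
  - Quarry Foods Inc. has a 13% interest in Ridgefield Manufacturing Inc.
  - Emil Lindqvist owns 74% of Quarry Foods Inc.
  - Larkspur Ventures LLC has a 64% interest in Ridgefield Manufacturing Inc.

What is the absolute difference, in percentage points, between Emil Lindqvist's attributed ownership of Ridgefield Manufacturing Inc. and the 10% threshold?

63.18

Chain via Larkspur Ventures LLC (R1): 79% × 64% = 50.56% of Ridgefield Manufacturing Inc.
Chain via Quarry Foods Inc. (R1): 74% × 13% = 9.62% of Ridgefield Manufacturing Inc.
Direct interest in Ridgefield Manufacturing Inc: 13%.
Aggregating (R2): 50.56% + 9.62% + 13% = 73.18%.
73.18% exceeds the 10% threshold by 63.18 percentage points.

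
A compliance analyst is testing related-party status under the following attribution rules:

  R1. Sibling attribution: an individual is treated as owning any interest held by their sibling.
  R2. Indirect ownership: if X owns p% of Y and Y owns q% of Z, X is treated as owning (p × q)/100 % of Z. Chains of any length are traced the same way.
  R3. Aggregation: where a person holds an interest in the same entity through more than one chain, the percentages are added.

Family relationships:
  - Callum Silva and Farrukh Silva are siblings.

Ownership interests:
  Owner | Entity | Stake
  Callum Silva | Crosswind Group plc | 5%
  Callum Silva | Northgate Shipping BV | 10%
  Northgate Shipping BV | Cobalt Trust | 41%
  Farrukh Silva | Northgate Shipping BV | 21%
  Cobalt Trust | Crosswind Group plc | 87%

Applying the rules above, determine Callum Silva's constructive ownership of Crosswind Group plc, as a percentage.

16.0577%

By sibling attribution (R1), Callum Silva is treated as also owning Farrukh Silva's interest in Northgate Shipping BV, giving 10% + 21% = 31%.
Chain via Northgate Shipping BV → Cobalt Trust (R2): 31% × 41% × 87% = 11.0577% of Crosswind Group plc.
Direct interest in Crosswind Group plc: 5%.
Aggregating (R3): 11.0577% + 5% = 16.0577%.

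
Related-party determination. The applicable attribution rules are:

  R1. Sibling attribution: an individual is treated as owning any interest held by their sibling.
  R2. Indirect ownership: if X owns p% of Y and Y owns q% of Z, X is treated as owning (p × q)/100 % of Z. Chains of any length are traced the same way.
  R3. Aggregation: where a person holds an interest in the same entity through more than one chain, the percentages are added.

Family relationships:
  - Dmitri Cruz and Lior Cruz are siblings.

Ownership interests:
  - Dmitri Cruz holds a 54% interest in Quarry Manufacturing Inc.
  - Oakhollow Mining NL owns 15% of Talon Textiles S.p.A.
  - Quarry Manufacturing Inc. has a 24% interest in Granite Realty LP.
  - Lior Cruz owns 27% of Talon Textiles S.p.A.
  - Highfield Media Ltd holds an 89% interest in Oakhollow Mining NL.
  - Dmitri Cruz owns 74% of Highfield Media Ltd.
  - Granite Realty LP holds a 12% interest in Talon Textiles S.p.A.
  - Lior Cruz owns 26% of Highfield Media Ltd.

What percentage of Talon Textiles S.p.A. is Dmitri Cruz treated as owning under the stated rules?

By sibling attribution (R1), Dmitri Cruz is treated as also owning Lior Cruz's interest in Highfield Media Ltd, giving 74% + 26% = 100%.
By sibling attribution (R1), Dmitri Cruz is treated as owning Lior Cruz's 27% interest in Talon Textiles S.p.A.
Chain via Quarry Manufacturing Inc. → Granite Realty LP (R2): 54% × 24% × 12% = 1.5552% of Talon Textiles S.p.A.
Chain via Highfield Media Ltd → Oakhollow Mining NL (R2): 100% × 89% × 15% = 13.35% of Talon Textiles S.p.A.
Direct interest in Talon Textiles S.p.A: 27%.
Aggregating (R3): 1.5552% + 13.35% + 27% = 41.9052%.

41.9052%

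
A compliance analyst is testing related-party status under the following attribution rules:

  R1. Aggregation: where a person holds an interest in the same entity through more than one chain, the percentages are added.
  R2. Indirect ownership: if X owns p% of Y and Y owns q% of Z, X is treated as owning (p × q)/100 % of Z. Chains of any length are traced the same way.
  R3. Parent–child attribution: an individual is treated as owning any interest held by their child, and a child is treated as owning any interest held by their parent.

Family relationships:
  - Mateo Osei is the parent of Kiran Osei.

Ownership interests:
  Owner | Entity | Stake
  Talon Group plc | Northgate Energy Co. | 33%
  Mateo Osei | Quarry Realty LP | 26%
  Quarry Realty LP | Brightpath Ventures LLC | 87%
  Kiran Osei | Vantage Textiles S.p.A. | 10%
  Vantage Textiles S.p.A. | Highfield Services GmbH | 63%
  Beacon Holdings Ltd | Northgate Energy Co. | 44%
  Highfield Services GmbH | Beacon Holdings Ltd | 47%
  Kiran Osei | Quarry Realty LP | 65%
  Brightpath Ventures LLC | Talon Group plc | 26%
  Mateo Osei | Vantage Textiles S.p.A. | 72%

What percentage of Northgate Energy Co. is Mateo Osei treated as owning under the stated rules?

17.476074%

By parent–child attribution (R3), Mateo Osei is treated as also owning Kiran Osei's interest in Quarry Realty LP, giving 26% + 65% = 91%.
By parent–child attribution (R3), Mateo Osei is treated as also owning Kiran Osei's interest in Vantage Textiles S.p.A, giving 72% + 10% = 82%.
Chain via Quarry Realty LP → Brightpath Ventures LLC → Talon Group plc (R2): 91% × 87% × 26% × 33% = 6.792786% of Northgate Energy Co.
Chain via Vantage Textiles S.p.A. → Highfield Services GmbH → Beacon Holdings Ltd (R2): 82% × 63% × 47% × 44% = 10.683288% of Northgate Energy Co.
Aggregating (R1): 6.792786% + 10.683288% = 17.476074%.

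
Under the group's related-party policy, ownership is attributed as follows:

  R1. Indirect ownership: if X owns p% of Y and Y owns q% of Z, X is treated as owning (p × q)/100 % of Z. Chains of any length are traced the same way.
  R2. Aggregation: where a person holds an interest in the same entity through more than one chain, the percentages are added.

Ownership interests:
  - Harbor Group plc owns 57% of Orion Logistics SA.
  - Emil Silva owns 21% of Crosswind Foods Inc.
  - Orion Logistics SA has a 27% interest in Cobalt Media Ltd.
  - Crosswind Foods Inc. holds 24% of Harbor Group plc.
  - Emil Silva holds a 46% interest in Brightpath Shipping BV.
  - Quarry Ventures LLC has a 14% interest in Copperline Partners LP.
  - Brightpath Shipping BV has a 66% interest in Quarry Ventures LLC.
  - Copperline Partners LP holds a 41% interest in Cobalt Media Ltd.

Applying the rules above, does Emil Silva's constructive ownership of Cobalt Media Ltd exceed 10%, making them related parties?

No

Chain via Crosswind Foods Inc. → Harbor Group plc → Orion Logistics SA (R1): 21% × 24% × 57% × 27% = 0.775656% of Cobalt Media Ltd.
Chain via Brightpath Shipping BV → Quarry Ventures LLC → Copperline Partners LP (R1): 46% × 66% × 14% × 41% = 1.742664% of Cobalt Media Ltd.
Aggregating (R2): 0.775656% + 1.742664% = 2.51832%.
2.51832% does not exceed the 10% threshold, so Emil is not a related party to Cobalt Media Ltd.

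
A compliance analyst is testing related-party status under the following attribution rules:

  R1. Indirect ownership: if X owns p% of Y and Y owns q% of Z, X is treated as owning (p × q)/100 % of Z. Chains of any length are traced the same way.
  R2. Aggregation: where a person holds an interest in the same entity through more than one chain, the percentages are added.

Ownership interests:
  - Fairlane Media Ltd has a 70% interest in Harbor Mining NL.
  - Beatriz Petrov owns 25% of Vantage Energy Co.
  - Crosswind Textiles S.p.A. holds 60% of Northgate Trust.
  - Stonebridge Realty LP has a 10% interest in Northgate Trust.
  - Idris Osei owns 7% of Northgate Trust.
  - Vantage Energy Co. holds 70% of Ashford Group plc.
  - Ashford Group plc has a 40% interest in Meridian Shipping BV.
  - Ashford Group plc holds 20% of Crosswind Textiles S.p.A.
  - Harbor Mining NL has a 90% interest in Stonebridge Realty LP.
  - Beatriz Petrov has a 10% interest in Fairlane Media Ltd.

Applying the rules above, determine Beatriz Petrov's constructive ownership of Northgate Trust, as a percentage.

Chain via Vantage Energy Co. → Ashford Group plc → Crosswind Textiles S.p.A. (R1): 25% × 70% × 20% × 60% = 2.1% of Northgate Trust.
Chain via Fairlane Media Ltd → Harbor Mining NL → Stonebridge Realty LP (R1): 10% × 70% × 90% × 10% = 0.63% of Northgate Trust.
Aggregating (R2): 2.1% + 0.63% = 2.73%.

2.73%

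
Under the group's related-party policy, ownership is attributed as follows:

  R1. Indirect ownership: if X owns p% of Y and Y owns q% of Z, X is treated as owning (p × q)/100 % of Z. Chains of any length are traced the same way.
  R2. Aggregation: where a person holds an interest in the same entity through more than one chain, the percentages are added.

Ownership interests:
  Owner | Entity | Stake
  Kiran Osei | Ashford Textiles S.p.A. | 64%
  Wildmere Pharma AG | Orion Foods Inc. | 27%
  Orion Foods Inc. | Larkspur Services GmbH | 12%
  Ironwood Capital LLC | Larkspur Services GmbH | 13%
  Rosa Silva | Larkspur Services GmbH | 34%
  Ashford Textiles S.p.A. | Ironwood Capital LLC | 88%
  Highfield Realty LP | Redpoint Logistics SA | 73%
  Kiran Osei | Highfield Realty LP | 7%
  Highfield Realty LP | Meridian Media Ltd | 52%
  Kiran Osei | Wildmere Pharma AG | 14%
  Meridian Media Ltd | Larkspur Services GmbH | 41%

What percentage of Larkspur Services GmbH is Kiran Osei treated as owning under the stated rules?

Chain via Ashford Textiles S.p.A. → Ironwood Capital LLC (R1): 64% × 88% × 13% = 7.3216% of Larkspur Services GmbH.
Chain via Wildmere Pharma AG → Orion Foods Inc. (R1): 14% × 27% × 12% = 0.4536% of Larkspur Services GmbH.
Chain via Highfield Realty LP → Meridian Media Ltd (R1): 7% × 52% × 41% = 1.4924% of Larkspur Services GmbH.
Aggregating (R2): 7.3216% + 0.4536% + 1.4924% = 9.2676%.

9.2676%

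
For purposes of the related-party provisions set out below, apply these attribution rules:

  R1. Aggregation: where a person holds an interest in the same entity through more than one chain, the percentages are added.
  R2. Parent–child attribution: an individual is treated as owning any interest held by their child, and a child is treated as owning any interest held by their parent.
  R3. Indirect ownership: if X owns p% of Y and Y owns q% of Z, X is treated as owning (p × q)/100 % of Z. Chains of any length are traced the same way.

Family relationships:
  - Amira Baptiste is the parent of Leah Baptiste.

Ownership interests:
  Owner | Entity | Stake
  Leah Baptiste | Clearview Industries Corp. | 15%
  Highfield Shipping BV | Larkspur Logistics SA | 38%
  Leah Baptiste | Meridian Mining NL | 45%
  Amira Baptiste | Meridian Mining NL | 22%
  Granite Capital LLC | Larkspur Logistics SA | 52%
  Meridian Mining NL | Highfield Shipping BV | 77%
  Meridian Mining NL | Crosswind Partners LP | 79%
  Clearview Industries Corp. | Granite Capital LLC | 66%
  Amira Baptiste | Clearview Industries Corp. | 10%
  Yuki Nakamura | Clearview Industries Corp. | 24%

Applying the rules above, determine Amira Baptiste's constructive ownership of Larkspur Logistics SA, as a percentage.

By parent–child attribution (R2), Amira Baptiste is treated as also owning Leah Baptiste's interest in Meridian Mining NL, giving 22% + 45% = 67%.
By parent–child attribution (R2), Amira Baptiste is treated as also owning Leah Baptiste's interest in Clearview Industries Corp, giving 10% + 15% = 25%.
Chain via Meridian Mining NL → Highfield Shipping BV (R3): 67% × 77% × 38% = 19.6042% of Larkspur Logistics SA.
Chain via Clearview Industries Corp. → Granite Capital LLC (R3): 25% × 66% × 52% = 8.58% of Larkspur Logistics SA.
Aggregating (R1): 19.6042% + 8.58% = 28.1842%.

28.1842%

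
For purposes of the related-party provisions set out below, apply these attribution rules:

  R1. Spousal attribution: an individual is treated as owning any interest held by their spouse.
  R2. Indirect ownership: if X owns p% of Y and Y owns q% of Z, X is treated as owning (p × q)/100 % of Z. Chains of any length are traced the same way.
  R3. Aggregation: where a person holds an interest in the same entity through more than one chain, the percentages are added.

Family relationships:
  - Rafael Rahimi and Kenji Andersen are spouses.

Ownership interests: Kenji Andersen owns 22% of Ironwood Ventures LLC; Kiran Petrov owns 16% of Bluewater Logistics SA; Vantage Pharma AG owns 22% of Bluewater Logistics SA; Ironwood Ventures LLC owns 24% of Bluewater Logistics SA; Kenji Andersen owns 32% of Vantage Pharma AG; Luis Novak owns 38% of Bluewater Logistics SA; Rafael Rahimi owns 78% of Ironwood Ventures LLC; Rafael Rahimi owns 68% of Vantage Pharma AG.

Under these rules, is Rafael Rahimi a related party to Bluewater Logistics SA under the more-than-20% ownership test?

By spousal attribution (R1), Rafael Rahimi is treated as also owning Kenji Andersen's interest in Ironwood Ventures LLC, giving 78% + 22% = 100%.
By spousal attribution (R1), Rafael Rahimi is treated as also owning Kenji Andersen's interest in Vantage Pharma AG, giving 68% + 32% = 100%.
Chain via Ironwood Ventures LLC (R2): 100% × 24% = 24% of Bluewater Logistics SA.
Chain via Vantage Pharma AG (R2): 100% × 22% = 22% of Bluewater Logistics SA.
Aggregating (R3): 24% + 22% = 46%.
46% exceeds the 20% threshold, so Rafael is a related party to Bluewater Logistics SA.

Yes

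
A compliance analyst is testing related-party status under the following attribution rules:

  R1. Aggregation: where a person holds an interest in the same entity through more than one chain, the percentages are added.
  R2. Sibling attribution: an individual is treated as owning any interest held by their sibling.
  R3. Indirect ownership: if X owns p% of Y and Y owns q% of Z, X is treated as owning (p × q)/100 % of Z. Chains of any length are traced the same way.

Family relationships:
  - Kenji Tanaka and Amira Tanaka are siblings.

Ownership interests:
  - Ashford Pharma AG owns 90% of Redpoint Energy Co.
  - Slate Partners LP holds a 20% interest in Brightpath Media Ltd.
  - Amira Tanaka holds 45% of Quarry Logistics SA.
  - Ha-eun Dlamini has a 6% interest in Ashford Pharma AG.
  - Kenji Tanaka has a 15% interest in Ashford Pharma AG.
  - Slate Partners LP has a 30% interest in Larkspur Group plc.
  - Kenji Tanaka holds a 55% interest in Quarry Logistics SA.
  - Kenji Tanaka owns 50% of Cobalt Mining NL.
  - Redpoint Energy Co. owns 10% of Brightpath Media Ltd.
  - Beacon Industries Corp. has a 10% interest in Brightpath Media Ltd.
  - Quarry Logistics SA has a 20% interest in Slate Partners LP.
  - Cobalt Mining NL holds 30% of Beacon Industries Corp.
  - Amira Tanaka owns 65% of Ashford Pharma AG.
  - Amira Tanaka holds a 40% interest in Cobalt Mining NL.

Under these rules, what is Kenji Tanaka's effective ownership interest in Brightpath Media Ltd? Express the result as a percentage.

By sibling attribution (R2), Kenji Tanaka is treated as also owning Amira Tanaka's interest in Quarry Logistics SA, giving 55% + 45% = 100%.
By sibling attribution (R2), Kenji Tanaka is treated as also owning Amira Tanaka's interest in Cobalt Mining NL, giving 50% + 40% = 90%.
By sibling attribution (R2), Kenji Tanaka is treated as also owning Amira Tanaka's interest in Ashford Pharma AG, giving 15% + 65% = 80%.
Chain via Quarry Logistics SA → Slate Partners LP (R3): 100% × 20% × 20% = 4% of Brightpath Media Ltd.
Chain via Cobalt Mining NL → Beacon Industries Corp. (R3): 90% × 30% × 10% = 2.7% of Brightpath Media Ltd.
Chain via Ashford Pharma AG → Redpoint Energy Co. (R3): 80% × 90% × 10% = 7.2% of Brightpath Media Ltd.
Aggregating (R1): 4% + 2.7% + 7.2% = 13.9%.

13.9%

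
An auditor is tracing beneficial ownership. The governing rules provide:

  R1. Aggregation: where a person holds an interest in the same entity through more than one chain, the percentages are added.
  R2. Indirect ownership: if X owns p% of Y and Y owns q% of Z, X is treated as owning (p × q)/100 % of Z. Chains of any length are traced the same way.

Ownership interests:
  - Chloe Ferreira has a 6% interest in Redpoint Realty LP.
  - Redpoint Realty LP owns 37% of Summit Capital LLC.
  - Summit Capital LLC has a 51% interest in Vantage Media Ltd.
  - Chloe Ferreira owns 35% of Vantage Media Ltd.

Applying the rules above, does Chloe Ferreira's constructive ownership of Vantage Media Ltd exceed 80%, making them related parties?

Chain via Redpoint Realty LP → Summit Capital LLC (R2): 6% × 37% × 51% = 1.1322% of Vantage Media Ltd.
Direct interest in Vantage Media Ltd: 35%.
Aggregating (R1): 1.1322% + 35% = 36.1322%.
36.1322% does not exceed the 80% threshold, so Chloe is not a related party to Vantage Media Ltd.

No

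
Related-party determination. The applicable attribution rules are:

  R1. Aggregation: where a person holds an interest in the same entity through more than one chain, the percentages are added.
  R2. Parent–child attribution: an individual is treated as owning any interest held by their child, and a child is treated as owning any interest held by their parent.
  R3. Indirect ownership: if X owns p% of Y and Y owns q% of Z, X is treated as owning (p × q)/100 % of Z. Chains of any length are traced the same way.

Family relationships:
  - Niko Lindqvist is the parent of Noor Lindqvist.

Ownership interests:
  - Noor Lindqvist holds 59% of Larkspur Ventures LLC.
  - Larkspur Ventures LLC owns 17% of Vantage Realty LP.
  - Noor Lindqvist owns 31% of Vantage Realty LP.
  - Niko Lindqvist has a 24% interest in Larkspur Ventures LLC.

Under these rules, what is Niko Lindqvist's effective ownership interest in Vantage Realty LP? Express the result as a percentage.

45.11%

By parent–child attribution (R2), Niko Lindqvist is treated as also owning Noor Lindqvist's interest in Larkspur Ventures LLC, giving 24% + 59% = 83%.
By parent–child attribution (R2), Niko Lindqvist is treated as owning Noor Lindqvist's 31% interest in Vantage Realty LP.
Chain via Larkspur Ventures LLC (R3): 83% × 17% = 14.11% of Vantage Realty LP.
Direct interest in Vantage Realty LP: 31%.
Aggregating (R1): 14.11% + 31% = 45.11%.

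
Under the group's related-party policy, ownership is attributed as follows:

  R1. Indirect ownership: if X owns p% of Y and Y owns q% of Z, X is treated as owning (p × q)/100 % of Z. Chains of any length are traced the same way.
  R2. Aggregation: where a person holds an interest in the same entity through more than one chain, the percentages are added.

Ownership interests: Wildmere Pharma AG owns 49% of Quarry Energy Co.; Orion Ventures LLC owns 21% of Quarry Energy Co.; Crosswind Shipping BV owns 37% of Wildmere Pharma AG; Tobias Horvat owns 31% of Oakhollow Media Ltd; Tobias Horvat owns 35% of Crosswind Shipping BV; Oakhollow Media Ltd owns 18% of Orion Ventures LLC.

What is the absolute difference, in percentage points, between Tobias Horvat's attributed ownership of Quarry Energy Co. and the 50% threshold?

42.4827

Chain via Crosswind Shipping BV → Wildmere Pharma AG (R1): 35% × 37% × 49% = 6.3455% of Quarry Energy Co.
Chain via Oakhollow Media Ltd → Orion Ventures LLC (R1): 31% × 18% × 21% = 1.1718% of Quarry Energy Co.
Aggregating (R2): 6.3455% + 1.1718% = 7.5173%.
7.5173% falls short of the 50% threshold by 42.4827 percentage points.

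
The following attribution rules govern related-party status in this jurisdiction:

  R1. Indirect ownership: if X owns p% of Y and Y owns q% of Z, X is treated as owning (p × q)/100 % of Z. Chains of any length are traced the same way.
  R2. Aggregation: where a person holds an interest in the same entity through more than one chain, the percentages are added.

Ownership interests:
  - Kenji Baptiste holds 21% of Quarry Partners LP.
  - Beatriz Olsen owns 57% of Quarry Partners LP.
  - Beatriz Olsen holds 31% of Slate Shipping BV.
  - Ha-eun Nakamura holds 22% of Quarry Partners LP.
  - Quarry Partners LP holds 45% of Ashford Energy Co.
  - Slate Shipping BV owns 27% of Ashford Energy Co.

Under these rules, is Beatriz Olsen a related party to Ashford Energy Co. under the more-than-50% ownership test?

No

Chain via Slate Shipping BV (R1): 31% × 27% = 8.37% of Ashford Energy Co.
Chain via Quarry Partners LP (R1): 57% × 45% = 25.65% of Ashford Energy Co.
Aggregating (R2): 8.37% + 25.65% = 34.02%.
34.02% does not exceed the 50% threshold, so Beatriz is not a related party to Ashford Energy Co.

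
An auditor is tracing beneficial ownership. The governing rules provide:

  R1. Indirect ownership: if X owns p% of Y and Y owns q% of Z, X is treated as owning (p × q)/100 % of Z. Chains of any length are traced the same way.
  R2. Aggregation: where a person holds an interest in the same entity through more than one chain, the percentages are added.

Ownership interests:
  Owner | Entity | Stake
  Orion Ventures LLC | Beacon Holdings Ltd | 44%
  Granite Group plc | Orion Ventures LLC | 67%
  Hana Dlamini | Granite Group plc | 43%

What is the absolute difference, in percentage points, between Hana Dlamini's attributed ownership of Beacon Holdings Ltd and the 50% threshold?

Chain via Granite Group plc → Orion Ventures LLC (R1): 43% × 67% × 44% = 12.6764% of Beacon Holdings Ltd.
12.6764% falls short of the 50% threshold by 37.3236 percentage points.

37.3236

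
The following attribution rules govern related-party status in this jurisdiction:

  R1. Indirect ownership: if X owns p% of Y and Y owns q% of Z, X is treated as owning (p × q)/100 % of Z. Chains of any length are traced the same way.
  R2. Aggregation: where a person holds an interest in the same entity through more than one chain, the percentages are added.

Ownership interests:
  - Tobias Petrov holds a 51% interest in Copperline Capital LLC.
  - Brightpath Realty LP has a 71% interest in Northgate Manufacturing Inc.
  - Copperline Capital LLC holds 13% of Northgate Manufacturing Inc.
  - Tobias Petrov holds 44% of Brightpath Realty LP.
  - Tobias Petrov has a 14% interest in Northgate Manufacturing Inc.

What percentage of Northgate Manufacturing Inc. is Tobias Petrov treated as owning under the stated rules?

Chain via Brightpath Realty LP (R1): 44% × 71% = 31.24% of Northgate Manufacturing Inc.
Chain via Copperline Capital LLC (R1): 51% × 13% = 6.63% of Northgate Manufacturing Inc.
Direct interest in Northgate Manufacturing Inc: 14%.
Aggregating (R2): 31.24% + 6.63% + 14% = 51.87%.

51.87%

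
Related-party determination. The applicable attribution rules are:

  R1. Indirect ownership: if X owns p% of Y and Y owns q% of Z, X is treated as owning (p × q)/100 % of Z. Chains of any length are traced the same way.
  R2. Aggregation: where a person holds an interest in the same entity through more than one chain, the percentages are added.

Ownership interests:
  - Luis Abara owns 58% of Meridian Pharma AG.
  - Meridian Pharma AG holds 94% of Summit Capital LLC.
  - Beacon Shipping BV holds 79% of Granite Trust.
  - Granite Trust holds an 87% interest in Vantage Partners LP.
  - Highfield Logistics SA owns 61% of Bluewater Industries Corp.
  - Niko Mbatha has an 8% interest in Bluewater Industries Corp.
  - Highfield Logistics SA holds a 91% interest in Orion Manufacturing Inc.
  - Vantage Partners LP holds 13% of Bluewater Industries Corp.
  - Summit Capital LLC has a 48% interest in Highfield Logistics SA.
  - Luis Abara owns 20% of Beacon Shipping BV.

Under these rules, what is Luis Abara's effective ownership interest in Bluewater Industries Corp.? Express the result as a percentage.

17.750436%

Chain via Meridian Pharma AG → Summit Capital LLC → Highfield Logistics SA (R1): 58% × 94% × 48% × 61% = 15.963456% of Bluewater Industries Corp.
Chain via Beacon Shipping BV → Granite Trust → Vantage Partners LP (R1): 20% × 79% × 87% × 13% = 1.78698% of Bluewater Industries Corp.
Aggregating (R2): 15.963456% + 1.78698% = 17.750436%.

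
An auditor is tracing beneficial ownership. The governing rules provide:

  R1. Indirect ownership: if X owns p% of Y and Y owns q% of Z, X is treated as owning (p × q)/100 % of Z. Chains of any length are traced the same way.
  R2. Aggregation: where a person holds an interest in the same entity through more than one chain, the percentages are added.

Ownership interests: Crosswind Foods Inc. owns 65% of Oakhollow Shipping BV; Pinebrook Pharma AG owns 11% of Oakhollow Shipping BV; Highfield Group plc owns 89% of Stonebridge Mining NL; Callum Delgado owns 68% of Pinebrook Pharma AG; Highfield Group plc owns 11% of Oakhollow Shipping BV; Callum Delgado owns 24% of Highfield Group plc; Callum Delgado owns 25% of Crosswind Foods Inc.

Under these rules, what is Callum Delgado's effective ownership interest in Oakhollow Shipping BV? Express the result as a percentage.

26.37%

Chain via Crosswind Foods Inc. (R1): 25% × 65% = 16.25% of Oakhollow Shipping BV.
Chain via Highfield Group plc (R1): 24% × 11% = 2.64% of Oakhollow Shipping BV.
Chain via Pinebrook Pharma AG (R1): 68% × 11% = 7.48% of Oakhollow Shipping BV.
Aggregating (R2): 16.25% + 2.64% + 7.48% = 26.37%.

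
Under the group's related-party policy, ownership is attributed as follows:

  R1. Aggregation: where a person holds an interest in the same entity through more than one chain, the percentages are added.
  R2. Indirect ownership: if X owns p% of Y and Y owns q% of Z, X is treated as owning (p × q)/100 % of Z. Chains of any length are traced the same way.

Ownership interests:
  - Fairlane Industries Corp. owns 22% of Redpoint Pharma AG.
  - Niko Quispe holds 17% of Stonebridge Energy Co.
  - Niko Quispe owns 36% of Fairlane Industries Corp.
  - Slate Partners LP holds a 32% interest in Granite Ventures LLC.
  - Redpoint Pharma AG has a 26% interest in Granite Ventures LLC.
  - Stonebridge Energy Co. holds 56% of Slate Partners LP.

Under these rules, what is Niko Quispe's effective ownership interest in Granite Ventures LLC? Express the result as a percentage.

5.1056%

Chain via Stonebridge Energy Co. → Slate Partners LP (R2): 17% × 56% × 32% = 3.0464% of Granite Ventures LLC.
Chain via Fairlane Industries Corp. → Redpoint Pharma AG (R2): 36% × 22% × 26% = 2.0592% of Granite Ventures LLC.
Aggregating (R1): 3.0464% + 2.0592% = 5.1056%.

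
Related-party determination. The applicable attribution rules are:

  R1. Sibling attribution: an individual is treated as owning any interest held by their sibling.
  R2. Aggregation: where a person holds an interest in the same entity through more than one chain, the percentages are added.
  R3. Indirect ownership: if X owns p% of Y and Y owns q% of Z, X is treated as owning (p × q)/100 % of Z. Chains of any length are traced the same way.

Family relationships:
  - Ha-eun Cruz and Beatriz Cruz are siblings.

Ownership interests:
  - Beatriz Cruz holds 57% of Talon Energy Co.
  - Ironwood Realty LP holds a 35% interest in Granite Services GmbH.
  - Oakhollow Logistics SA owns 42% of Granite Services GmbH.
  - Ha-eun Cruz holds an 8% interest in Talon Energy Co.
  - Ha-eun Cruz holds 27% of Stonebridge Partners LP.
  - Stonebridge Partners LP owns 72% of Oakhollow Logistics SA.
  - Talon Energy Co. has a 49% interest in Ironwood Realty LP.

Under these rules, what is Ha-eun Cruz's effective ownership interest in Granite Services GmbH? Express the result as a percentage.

19.3123%

By sibling attribution (R1), Ha-eun Cruz is treated as also owning Beatriz Cruz's interest in Talon Energy Co, giving 8% + 57% = 65%.
Chain via Stonebridge Partners LP → Oakhollow Logistics SA (R3): 27% × 72% × 42% = 8.1648% of Granite Services GmbH.
Chain via Talon Energy Co. → Ironwood Realty LP (R3): 65% × 49% × 35% = 11.1475% of Granite Services GmbH.
Aggregating (R2): 8.1648% + 11.1475% = 19.3123%.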